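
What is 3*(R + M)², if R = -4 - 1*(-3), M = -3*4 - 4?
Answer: 867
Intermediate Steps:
M = -16 (M = -12 - 4 = -16)
R = -1 (R = -4 + 3 = -1)
3*(R + M)² = 3*(-1 - 16)² = 3*(-17)² = 3*289 = 867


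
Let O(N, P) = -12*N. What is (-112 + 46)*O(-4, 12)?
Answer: -3168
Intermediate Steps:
(-112 + 46)*O(-4, 12) = (-112 + 46)*(-12*(-4)) = -66*48 = -3168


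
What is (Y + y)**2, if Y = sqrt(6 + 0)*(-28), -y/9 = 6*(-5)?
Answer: 77604 - 15120*sqrt(6) ≈ 40568.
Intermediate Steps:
y = 270 (y = -54*(-5) = -9*(-30) = 270)
Y = -28*sqrt(6) (Y = sqrt(6)*(-28) = -28*sqrt(6) ≈ -68.586)
(Y + y)**2 = (-28*sqrt(6) + 270)**2 = (270 - 28*sqrt(6))**2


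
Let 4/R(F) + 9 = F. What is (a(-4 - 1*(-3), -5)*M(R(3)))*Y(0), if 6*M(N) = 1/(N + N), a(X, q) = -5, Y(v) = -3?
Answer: -15/8 ≈ -1.8750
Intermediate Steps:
R(F) = 4/(-9 + F)
M(N) = 1/(12*N) (M(N) = 1/(6*(N + N)) = 1/(6*((2*N))) = (1/(2*N))/6 = 1/(12*N))
(a(-4 - 1*(-3), -5)*M(R(3)))*Y(0) = -5/(12*(4/(-9 + 3)))*(-3) = -5/(12*(4/(-6)))*(-3) = -5/(12*(4*(-⅙)))*(-3) = -5/(12*(-⅔))*(-3) = -5*(-3)/(12*2)*(-3) = -5*(-⅛)*(-3) = (5/8)*(-3) = -15/8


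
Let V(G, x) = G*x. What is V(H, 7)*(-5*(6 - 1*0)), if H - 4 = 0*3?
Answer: -840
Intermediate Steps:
H = 4 (H = 4 + 0*3 = 4 + 0 = 4)
V(H, 7)*(-5*(6 - 1*0)) = (4*7)*(-5*(6 - 1*0)) = 28*(-5*(6 + 0)) = 28*(-5*6) = 28*(-30) = -840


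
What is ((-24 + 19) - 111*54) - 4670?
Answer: -10669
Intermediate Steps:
((-24 + 19) - 111*54) - 4670 = (-5 - 5994) - 4670 = -5999 - 4670 = -10669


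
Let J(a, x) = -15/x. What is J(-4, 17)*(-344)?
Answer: 5160/17 ≈ 303.53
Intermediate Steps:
J(-4, 17)*(-344) = -15/17*(-344) = 5160/17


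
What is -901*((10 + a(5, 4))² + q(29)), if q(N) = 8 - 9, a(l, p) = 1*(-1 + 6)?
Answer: -201824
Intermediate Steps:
a(l, p) = 5 (a(l, p) = 1*5 = 5)
q(N) = -1
-901*((10 + a(5, 4))² + q(29)) = -901*((10 + 5)² - 1) = -901*(15² - 1) = -901*(225 - 1) = -901*224 = -201824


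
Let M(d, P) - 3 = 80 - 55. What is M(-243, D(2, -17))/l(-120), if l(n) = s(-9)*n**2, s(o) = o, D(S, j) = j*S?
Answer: -7/32400 ≈ -0.00021605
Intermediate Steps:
D(S, j) = S*j
M(d, P) = 28 (M(d, P) = 3 + (80 - 55) = 3 + 25 = 28)
l(n) = -9*n**2
M(-243, D(2, -17))/l(-120) = 28/((-9*(-120)**2)) = 28/((-9*14400)) = 28/(-129600) = 28*(-1/129600) = -7/32400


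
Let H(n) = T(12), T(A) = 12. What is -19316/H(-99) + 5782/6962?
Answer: -284764/177 ≈ -1608.8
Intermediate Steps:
H(n) = 12
-19316/H(-99) + 5782/6962 = -19316/12 + 5782/6962 = -19316*1/12 + 5782*(1/6962) = -4829/3 + 49/59 = -284764/177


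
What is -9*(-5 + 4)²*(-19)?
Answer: 171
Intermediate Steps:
-9*(-5 + 4)²*(-19) = -9*(-1)²*(-19) = -9*1*(-19) = -9*(-19) = 171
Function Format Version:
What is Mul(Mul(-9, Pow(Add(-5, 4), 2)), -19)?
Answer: 171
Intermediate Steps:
Mul(Mul(-9, Pow(Add(-5, 4), 2)), -19) = Mul(Mul(-9, Pow(-1, 2)), -19) = Mul(Mul(-9, 1), -19) = Mul(-9, -19) = 171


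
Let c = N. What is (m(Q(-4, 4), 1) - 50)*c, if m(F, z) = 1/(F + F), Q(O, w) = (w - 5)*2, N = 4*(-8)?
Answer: 1608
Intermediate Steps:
N = -32
Q(O, w) = -10 + 2*w (Q(O, w) = (-5 + w)*2 = -10 + 2*w)
m(F, z) = 1/(2*F)
c = -32
(m(Q(-4, 4), 1) - 50)*c = (1/(2*(-10 + 2*4)) - 50)*(-32) = (1/(2*(-10 + 8)) - 50)*(-32) = ((1/2)/(-2) - 50)*(-32) = ((1/2)*(-1/2) - 50)*(-32) = (-1/4 - 50)*(-32) = -201/4*(-32) = 1608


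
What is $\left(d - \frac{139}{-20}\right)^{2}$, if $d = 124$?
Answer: $\frac{6859161}{400} \approx 17148.0$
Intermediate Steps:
$\left(d - \frac{139}{-20}\right)^{2} = \left(124 - \frac{139}{-20}\right)^{2} = \left(124 - - \frac{139}{20}\right)^{2} = \left(124 + \frac{139}{20}\right)^{2} = \left(\frac{2619}{20}\right)^{2} = \frac{6859161}{400}$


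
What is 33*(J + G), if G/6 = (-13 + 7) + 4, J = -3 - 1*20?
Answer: -1155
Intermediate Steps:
J = -23 (J = -3 - 20 = -23)
G = -12 (G = 6*((-13 + 7) + 4) = 6*(-6 + 4) = 6*(-2) = -12)
33*(J + G) = 33*(-23 - 12) = 33*(-35) = -1155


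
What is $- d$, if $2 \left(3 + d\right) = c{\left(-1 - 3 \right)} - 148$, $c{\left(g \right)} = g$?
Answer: $79$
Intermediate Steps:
$d = -79$ ($d = -3 + \frac{\left(-1 - 3\right) - 148}{2} = -3 + \frac{-4 - 148}{2} = -3 + \frac{1}{2} \left(-152\right) = -3 - 76 = -79$)
$- d = \left(-1\right) \left(-79\right) = 79$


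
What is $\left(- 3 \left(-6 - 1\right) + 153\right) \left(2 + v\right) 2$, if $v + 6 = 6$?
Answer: $696$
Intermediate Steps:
$v = 0$ ($v = -6 + 6 = 0$)
$\left(- 3 \left(-6 - 1\right) + 153\right) \left(2 + v\right) 2 = \left(- 3 \left(-6 - 1\right) + 153\right) \left(2 + 0\right) 2 = \left(\left(-3\right) \left(-7\right) + 153\right) 2 \cdot 2 = \left(21 + 153\right) 4 = 174 \cdot 4 = 696$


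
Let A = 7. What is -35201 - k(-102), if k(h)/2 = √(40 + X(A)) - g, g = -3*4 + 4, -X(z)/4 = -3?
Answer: -35217 - 4*√13 ≈ -35231.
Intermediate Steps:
X(z) = 12 (X(z) = -4*(-3) = 12)
g = -8 (g = -12 + 4 = -8)
k(h) = 16 + 4*√13 (k(h) = 2*(√(40 + 12) - 1*(-8)) = 2*(√52 + 8) = 2*(2*√13 + 8) = 2*(8 + 2*√13) = 16 + 4*√13)
-35201 - k(-102) = -35201 - (16 + 4*√13) = -35201 + (-16 - 4*√13) = -35217 - 4*√13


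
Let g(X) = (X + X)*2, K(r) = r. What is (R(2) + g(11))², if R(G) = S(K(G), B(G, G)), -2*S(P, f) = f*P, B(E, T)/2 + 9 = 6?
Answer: 2500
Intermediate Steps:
B(E, T) = -6 (B(E, T) = -18 + 2*6 = -18 + 12 = -6)
g(X) = 4*X (g(X) = (2*X)*2 = 4*X)
S(P, f) = -P*f/2 (S(P, f) = -f*P/2 = -P*f/2)
R(G) = 3*G (R(G) = -½*G*(-6) = 3*G)
(R(2) + g(11))² = (3*2 + 4*11)² = (6 + 44)² = 50² = 2500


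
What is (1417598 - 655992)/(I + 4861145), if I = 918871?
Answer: 380803/2890008 ≈ 0.13177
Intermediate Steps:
(1417598 - 655992)/(I + 4861145) = (1417598 - 655992)/(918871 + 4861145) = 761606/5780016 = 761606*(1/5780016) = 380803/2890008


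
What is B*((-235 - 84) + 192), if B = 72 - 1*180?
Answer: 13716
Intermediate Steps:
B = -108 (B = 72 - 180 = -108)
B*((-235 - 84) + 192) = -108*((-235 - 84) + 192) = -108*(-319 + 192) = -108*(-127) = 13716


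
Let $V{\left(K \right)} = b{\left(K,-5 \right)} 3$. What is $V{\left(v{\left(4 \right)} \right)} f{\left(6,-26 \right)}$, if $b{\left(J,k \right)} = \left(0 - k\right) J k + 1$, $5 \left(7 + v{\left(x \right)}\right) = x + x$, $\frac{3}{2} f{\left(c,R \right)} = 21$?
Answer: $5712$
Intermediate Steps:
$f{\left(c,R \right)} = 14$ ($f{\left(c,R \right)} = \frac{2}{3} \cdot 21 = 14$)
$v{\left(x \right)} = -7 + \frac{2 x}{5}$ ($v{\left(x \right)} = -7 + \frac{x + x}{5} = -7 + \frac{2 x}{5}$)
$b{\left(J,k \right)} = 1 - J k^{2}$ ($b{\left(J,k \right)} = - k J k + 1 = - J k k + 1 = - J k^{2} + 1 = 1 - J k^{2}$)
$V{\left(K \right)} = 3 - 75 K$ ($V{\left(K \right)} = \left(1 - K \left(-5\right)^{2}\right) 3 = \left(1 - K 25\right) 3 = \left(1 - 25 K\right) 3 = 3 - 75 K$)
$V{\left(v{\left(4 \right)} \right)} f{\left(6,-26 \right)} = \left(3 - 75 \left(-7 + \frac{2}{5} \cdot 4\right)\right) 14 = \left(3 - 75 \left(-7 + \frac{8}{5}\right)\right) 14 = \left(3 - -405\right) 14 = \left(3 + 405\right) 14 = 408 \cdot 14 = 5712$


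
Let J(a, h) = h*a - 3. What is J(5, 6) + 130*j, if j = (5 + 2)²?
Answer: 6397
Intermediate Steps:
j = 49 (j = 7² = 49)
J(a, h) = -3 + a*h (J(a, h) = a*h - 3 = -3 + a*h)
J(5, 6) + 130*j = (-3 + 5*6) + 130*49 = (-3 + 30) + 6370 = 27 + 6370 = 6397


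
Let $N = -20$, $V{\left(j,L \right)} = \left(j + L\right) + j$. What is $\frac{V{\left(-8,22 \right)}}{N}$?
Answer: $- \frac{3}{10} \approx -0.3$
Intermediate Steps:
$V{\left(j,L \right)} = L + 2 j$ ($V{\left(j,L \right)} = \left(L + j\right) + j = L + 2 j$)
$\frac{V{\left(-8,22 \right)}}{N} = \frac{22 + 2 \left(-8\right)}{-20} = \left(22 - 16\right) \left(- \frac{1}{20}\right) = 6 \left(- \frac{1}{20}\right) = - \frac{3}{10}$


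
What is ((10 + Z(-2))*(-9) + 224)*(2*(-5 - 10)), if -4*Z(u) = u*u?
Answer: -4290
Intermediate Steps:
Z(u) = -u**2/4 (Z(u) = -u*u/4 = -u**2/4)
((10 + Z(-2))*(-9) + 224)*(2*(-5 - 10)) = ((10 - 1/4*(-2)**2)*(-9) + 224)*(2*(-5 - 10)) = ((10 - 1/4*4)*(-9) + 224)*(2*(-15)) = ((10 - 1)*(-9) + 224)*(-30) = (9*(-9) + 224)*(-30) = (-81 + 224)*(-30) = 143*(-30) = -4290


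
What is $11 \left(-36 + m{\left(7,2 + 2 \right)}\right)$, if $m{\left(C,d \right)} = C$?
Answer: $-319$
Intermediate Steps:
$11 \left(-36 + m{\left(7,2 + 2 \right)}\right) = 11 \left(-36 + 7\right) = 11 \left(-29\right) = -319$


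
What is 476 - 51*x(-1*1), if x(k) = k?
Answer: 527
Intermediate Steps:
476 - 51*x(-1*1) = 476 - (-51) = 476 - 51*(-1) = 476 + 51 = 527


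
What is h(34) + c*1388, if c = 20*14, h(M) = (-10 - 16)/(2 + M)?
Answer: 6995507/18 ≈ 3.8864e+5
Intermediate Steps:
h(M) = -26/(2 + M)
c = 280
h(34) + c*1388 = -26/(2 + 34) + 280*1388 = -26/36 + 388640 = -26*1/36 + 388640 = -13/18 + 388640 = 6995507/18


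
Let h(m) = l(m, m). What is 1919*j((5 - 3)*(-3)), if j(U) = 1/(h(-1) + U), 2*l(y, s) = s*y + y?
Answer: -1919/6 ≈ -319.83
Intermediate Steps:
l(y, s) = y/2 + s*y/2 (l(y, s) = (s*y + y)/2 = (y + s*y)/2 = y/2 + s*y/2)
h(m) = m*(1 + m)/2
j(U) = 1/U (j(U) = 1/((½)*(-1)*(1 - 1) + U) = 1/((½)*(-1)*0 + U) = 1/(0 + U) = 1/U)
1919*j((5 - 3)*(-3)) = 1919/(((5 - 3)*(-3))) = 1919/((2*(-3))) = 1919/(-6) = 1919*(-⅙) = -1919/6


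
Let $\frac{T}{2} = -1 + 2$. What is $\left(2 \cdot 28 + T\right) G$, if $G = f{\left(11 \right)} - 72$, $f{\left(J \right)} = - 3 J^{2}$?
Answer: $-25230$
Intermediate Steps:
$T = 2$ ($T = 2 \left(-1 + 2\right) = 2 \cdot 1 = 2$)
$G = -435$ ($G = - 3 \cdot 11^{2} - 72 = \left(-3\right) 121 - 72 = -363 - 72 = -435$)
$\left(2 \cdot 28 + T\right) G = \left(2 \cdot 28 + 2\right) \left(-435\right) = \left(56 + 2\right) \left(-435\right) = 58 \left(-435\right) = -25230$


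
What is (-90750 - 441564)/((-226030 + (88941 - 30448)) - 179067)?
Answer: 266157/173302 ≈ 1.5358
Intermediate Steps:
(-90750 - 441564)/((-226030 + (88941 - 30448)) - 179067) = -532314/((-226030 + 58493) - 179067) = -532314/(-167537 - 179067) = -532314/(-346604) = -532314*(-1/346604) = 266157/173302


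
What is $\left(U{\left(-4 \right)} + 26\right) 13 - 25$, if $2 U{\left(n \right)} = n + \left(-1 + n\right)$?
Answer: $\frac{509}{2} \approx 254.5$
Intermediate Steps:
$U{\left(n \right)} = - \frac{1}{2} + n$ ($U{\left(n \right)} = \frac{n + \left(-1 + n\right)}{2} = \frac{-1 + 2 n}{2} = - \frac{1}{2} + n$)
$\left(U{\left(-4 \right)} + 26\right) 13 - 25 = \left(\left(- \frac{1}{2} - 4\right) + 26\right) 13 - 25 = \left(- \frac{9}{2} + 26\right) 13 - 25 = \frac{43}{2} \cdot 13 - 25 = \frac{559}{2} - 25 = \frac{509}{2}$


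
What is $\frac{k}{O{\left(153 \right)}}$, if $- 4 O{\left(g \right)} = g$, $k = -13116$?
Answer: $\frac{17488}{51} \approx 342.9$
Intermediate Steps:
$O{\left(g \right)} = - \frac{g}{4}$
$\frac{k}{O{\left(153 \right)}} = - \frac{13116}{\left(- \frac{1}{4}\right) 153} = - \frac{13116}{- \frac{153}{4}} = \left(-13116\right) \left(- \frac{4}{153}\right) = \frac{17488}{51}$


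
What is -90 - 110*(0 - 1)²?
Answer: -200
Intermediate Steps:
-90 - 110*(0 - 1)² = -90 - 110*(-1)² = -90 - 110*1 = -90 - 110 = -200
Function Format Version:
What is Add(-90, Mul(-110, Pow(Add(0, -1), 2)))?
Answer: -200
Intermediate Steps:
Add(-90, Mul(-110, Pow(Add(0, -1), 2))) = Add(-90, Mul(-110, Pow(-1, 2))) = Add(-90, Mul(-110, 1)) = Add(-90, -110) = -200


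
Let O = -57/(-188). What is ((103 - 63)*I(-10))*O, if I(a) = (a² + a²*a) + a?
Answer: -518700/47 ≈ -11036.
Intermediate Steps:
O = 57/188 (O = -57*(-1/188) = 57/188 ≈ 0.30319)
I(a) = a + a² + a³ (I(a) = (a² + a³) + a = a + a² + a³)
((103 - 63)*I(-10))*O = ((103 - 63)*(-10*(1 - 10 + (-10)²)))*(57/188) = (40*(-10*(1 - 10 + 100)))*(57/188) = (40*(-10*91))*(57/188) = (40*(-910))*(57/188) = -36400*57/188 = -518700/47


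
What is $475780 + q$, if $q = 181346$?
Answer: $657126$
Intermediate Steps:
$475780 + q = 475780 + 181346 = 657126$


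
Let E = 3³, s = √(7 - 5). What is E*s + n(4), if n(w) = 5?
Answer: 5 + 27*√2 ≈ 43.184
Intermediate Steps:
s = √2 ≈ 1.4142
E = 27
E*s + n(4) = 27*√2 + 5 = 5 + 27*√2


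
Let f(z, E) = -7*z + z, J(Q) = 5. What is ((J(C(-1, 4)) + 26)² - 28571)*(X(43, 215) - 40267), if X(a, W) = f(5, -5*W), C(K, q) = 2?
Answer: 1112600170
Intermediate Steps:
f(z, E) = -6*z
X(a, W) = -30 (X(a, W) = -6*5 = -30)
((J(C(-1, 4)) + 26)² - 28571)*(X(43, 215) - 40267) = ((5 + 26)² - 28571)*(-30 - 40267) = (31² - 28571)*(-40297) = (961 - 28571)*(-40297) = -27610*(-40297) = 1112600170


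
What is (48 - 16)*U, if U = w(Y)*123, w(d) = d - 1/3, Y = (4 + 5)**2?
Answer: 317504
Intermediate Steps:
Y = 81 (Y = 9**2 = 81)
w(d) = -1/3 + d (w(d) = d - 1*1/3 = d - 1/3 = -1/3 + d)
U = 9922 (U = (-1/3 + 81)*123 = (242/3)*123 = 9922)
(48 - 16)*U = (48 - 16)*9922 = 32*9922 = 317504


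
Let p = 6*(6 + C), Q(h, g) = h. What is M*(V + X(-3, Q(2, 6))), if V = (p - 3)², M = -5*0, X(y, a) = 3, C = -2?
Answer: 0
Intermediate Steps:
p = 24 (p = 6*(6 - 2) = 6*4 = 24)
M = 0
V = 441 (V = (24 - 3)² = 21² = 441)
M*(V + X(-3, Q(2, 6))) = 0*(441 + 3) = 0*444 = 0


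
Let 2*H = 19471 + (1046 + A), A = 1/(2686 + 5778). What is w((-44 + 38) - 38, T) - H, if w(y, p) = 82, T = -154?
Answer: -172267793/16928 ≈ -10177.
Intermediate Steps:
A = 1/8464 ≈ 0.00011815
H = 173655889/16928 (H = (19471 + (1046 + 1/8464))/2 = (19471 + 8853345/8464)/2 = (½)*(173655889/8464) = 173655889/16928 ≈ 10259.)
w((-44 + 38) - 38, T) - H = 82 - 1*173655889/16928 = 82 - 173655889/16928 = -172267793/16928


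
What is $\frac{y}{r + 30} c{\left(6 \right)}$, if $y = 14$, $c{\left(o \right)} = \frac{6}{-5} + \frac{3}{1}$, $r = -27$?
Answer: $\frac{42}{5} \approx 8.4$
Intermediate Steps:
$c{\left(o \right)} = \frac{9}{5}$ ($c{\left(o \right)} = 6 \left(- \frac{1}{5}\right) + 3 \cdot 1 = - \frac{6}{5} + 3 = \frac{9}{5}$)
$\frac{y}{r + 30} c{\left(6 \right)} = \frac{14}{-27 + 30} \cdot \frac{9}{5} = \frac{14}{3} \cdot \frac{9}{5} = \frac{42}{5}$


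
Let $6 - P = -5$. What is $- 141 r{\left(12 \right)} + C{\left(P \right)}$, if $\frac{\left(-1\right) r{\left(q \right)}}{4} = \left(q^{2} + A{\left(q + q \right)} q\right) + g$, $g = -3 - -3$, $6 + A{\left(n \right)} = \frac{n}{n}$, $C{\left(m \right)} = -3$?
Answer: $47373$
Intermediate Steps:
$P = 11$ ($P = 6 - -5 = 6 + 5 = 11$)
$A{\left(n \right)} = -5$ ($A{\left(n \right)} = -6 + \frac{n}{n} = -6 + 1 = -5$)
$g = 0$ ($g = -3 + 3 = 0$)
$r{\left(q \right)} = - 4 q^{2} + 20 q$ ($r{\left(q \right)} = - 4 \left(\left(q^{2} - 5 q\right) + 0\right) = - 4 \left(q^{2} - 5 q\right) = - 4 q^{2} + 20 q$)
$- 141 r{\left(12 \right)} + C{\left(P \right)} = - 141 \cdot 4 \cdot 12 \left(5 - 12\right) - 3 = - 141 \cdot 4 \cdot 12 \left(-7\right) - 3 = \left(-141\right) \left(-336\right) - 3 = 47376 - 3 = 47373$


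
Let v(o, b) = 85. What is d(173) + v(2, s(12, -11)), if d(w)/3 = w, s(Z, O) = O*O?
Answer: 604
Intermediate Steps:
s(Z, O) = O²
d(w) = 3*w
d(173) + v(2, s(12, -11)) = 3*173 + 85 = 519 + 85 = 604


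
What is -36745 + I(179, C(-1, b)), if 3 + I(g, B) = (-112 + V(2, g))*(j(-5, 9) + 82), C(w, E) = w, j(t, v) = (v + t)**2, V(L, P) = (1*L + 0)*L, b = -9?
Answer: -47332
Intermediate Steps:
V(L, P) = L**2 (V(L, P) = (L + 0)*L = L*L = L**2)
j(t, v) = (t + v)**2
I(g, B) = -10587 (I(g, B) = -3 + (-112 + 2**2)*((-5 + 9)**2 + 82) = -3 + (-112 + 4)*(4**2 + 82) = -3 - 108*(16 + 82) = -3 - 108*98 = -3 - 10584 = -10587)
-36745 + I(179, C(-1, b)) = -36745 - 10587 = -47332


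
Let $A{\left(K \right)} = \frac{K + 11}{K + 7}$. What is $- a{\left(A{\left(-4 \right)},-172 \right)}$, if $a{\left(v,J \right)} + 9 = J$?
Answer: $181$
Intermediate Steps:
$A{\left(K \right)} = \frac{11 + K}{7 + K}$
$a{\left(v,J \right)} = -9 + J$
$- a{\left(A{\left(-4 \right)},-172 \right)} = - (-9 - 172) = \left(-1\right) \left(-181\right) = 181$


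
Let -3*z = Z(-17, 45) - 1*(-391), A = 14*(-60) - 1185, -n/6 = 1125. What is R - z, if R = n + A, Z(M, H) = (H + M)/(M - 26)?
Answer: -371730/43 ≈ -8644.9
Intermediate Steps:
n = -6750 (n = -6*1125 = -6750)
A = -2025 (A = -840 - 1185 = -2025)
Z(M, H) = (H + M)/(-26 + M)
R = -8775 (R = -6750 - 2025 = -8775)
z = -5595/43 (z = -((45 - 17)/(-26 - 17) - 1*(-391))/3 = -(28/(-43) + 391)/3 = -(-1/43*28 + 391)/3 = -(-28/43 + 391)/3 = -⅓*16785/43 = -5595/43 ≈ -130.12)
R - z = -8775 - 1*(-5595/43) = -8775 + 5595/43 = -371730/43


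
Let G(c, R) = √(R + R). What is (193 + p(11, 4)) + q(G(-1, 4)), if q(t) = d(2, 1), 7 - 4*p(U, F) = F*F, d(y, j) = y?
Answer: 771/4 ≈ 192.75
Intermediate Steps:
G(c, R) = √2*√R (G(c, R) = √(2*R) = √2*√R)
p(U, F) = 7/4 - F²/4 (p(U, F) = 7/4 - F*F/4 = 7/4 - F²/4)
q(t) = 2
(193 + p(11, 4)) + q(G(-1, 4)) = (193 + (7/4 - ¼*4²)) + 2 = (193 + (7/4 - ¼*16)) + 2 = (193 + (7/4 - 4)) + 2 = (193 - 9/4) + 2 = 763/4 + 2 = 771/4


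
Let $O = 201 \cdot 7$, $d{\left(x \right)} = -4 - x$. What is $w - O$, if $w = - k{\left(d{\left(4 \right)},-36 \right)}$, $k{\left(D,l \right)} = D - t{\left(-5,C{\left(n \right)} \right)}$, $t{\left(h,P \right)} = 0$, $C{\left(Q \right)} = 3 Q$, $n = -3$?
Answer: $-1399$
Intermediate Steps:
$k{\left(D,l \right)} = D$ ($k{\left(D,l \right)} = D - 0 = D + 0 = D$)
$w = 8$ ($w = - (-4 - 4) = \left(-1\right) \left(-8\right) = 8$)
$O = 1407$
$w - O = 8 - 1407 = -1399$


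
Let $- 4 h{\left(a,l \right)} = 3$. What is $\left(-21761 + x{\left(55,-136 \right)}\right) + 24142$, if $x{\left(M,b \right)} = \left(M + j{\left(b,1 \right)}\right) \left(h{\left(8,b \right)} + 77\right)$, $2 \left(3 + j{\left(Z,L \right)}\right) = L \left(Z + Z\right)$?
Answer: $-4024$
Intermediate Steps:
$j{\left(Z,L \right)} = -3 + L Z$ ($j{\left(Z,L \right)} = -3 + \frac{L \left(Z + Z\right)}{2} = -3 + \frac{L 2 Z}{2} = -3 + \frac{2 L Z}{2} = -3 + L Z$)
$h{\left(a,l \right)} = - \frac{3}{4}$ ($h{\left(a,l \right)} = \left(- \frac{1}{4}\right) 3 = - \frac{3}{4}$)
$x{\left(M,b \right)} = - \frac{915}{4} + \frac{305 M}{4} + \frac{305 b}{4}$ ($x{\left(M,b \right)} = \left(M + \left(-3 + 1 b\right)\right) \left(- \frac{3}{4} + 77\right) = \left(M + \left(-3 + b\right)\right) \frac{305}{4} = \left(-3 + M + b\right) \frac{305}{4} = - \frac{915}{4} + \frac{305 M}{4} + \frac{305 b}{4}$)
$\left(-21761 + x{\left(55,-136 \right)}\right) + 24142 = \left(-21761 + \left(- \frac{915}{4} + \frac{305}{4} \cdot 55 + \frac{305}{4} \left(-136\right)\right)\right) + 24142 = \left(-21761 - 6405\right) + 24142 = -28166 + 24142 = -4024$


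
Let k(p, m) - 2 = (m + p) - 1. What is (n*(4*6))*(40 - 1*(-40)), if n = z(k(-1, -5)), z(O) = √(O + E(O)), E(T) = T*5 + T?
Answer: 1920*I*√35 ≈ 11359.0*I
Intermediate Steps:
k(p, m) = 1 + m + p (k(p, m) = 2 + ((m + p) - 1) = 2 + (-1 + m + p) = 1 + m + p)
E(T) = 6*T (E(T) = 5*T + T = 6*T)
z(O) = √7*√O (z(O) = √(O + 6*O) = √(7*O) = √7*√O)
n = I*√35 (n = √7*√(1 - 5 - 1) = √7*√(-5) = √7*(I*√5) = I*√35 ≈ 5.9161*I)
(n*(4*6))*(40 - 1*(-40)) = ((I*√35)*(4*6))*(40 - 1*(-40)) = ((I*√35)*24)*(40 + 40) = (24*I*√35)*80 = 1920*I*√35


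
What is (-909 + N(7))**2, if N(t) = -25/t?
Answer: 40806544/49 ≈ 8.3279e+5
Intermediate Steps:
(-909 + N(7))**2 = (-909 - 25/7)**2 = (-6388/7)**2 = 40806544/49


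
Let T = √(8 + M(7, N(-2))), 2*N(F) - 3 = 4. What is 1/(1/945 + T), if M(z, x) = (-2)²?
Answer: -945/10716299 + 1786050*√3/10716299 ≈ 0.28859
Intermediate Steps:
N(F) = 7/2 (N(F) = 3/2 + (½)*4 = 3/2 + 2 = 7/2)
M(z, x) = 4
T = 2*√3 (T = √(8 + 4) = √12 = 2*√3 ≈ 3.4641)
1/(1/945 + T) = 1/(1/945 + 2*√3)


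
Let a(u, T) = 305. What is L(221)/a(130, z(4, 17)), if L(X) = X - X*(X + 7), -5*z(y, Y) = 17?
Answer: -50167/305 ≈ -164.48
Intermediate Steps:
z(y, Y) = -17/5 (z(y, Y) = -⅕*17 = -17/5)
L(X) = X - X*(7 + X)
L(221)/a(130, z(4, 17)) = -1*221*(6 + 221)/305 = -1*221*227*(1/305) = -50167*1/305 = -50167/305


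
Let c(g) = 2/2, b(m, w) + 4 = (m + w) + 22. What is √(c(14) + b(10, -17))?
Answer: 2*√3 ≈ 3.4641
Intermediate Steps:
b(m, w) = 18 + m + w (b(m, w) = -4 + ((m + w) + 22) = -4 + (22 + m + w) = 18 + m + w)
c(g) = 1 (c(g) = 2*(½) = 1)
√(c(14) + b(10, -17)) = √(1 + (18 + 10 - 17)) = √(1 + 11) = √12 = 2*√3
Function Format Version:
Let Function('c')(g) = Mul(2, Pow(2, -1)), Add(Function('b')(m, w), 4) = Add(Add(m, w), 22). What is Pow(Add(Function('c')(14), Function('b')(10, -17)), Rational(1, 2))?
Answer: Mul(2, Pow(3, Rational(1, 2))) ≈ 3.4641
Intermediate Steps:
Function('b')(m, w) = Add(18, m, w) (Function('b')(m, w) = Add(-4, Add(Add(m, w), 22)) = Add(-4, Add(22, m, w)) = Add(18, m, w))
Function('c')(g) = 1 (Function('c')(g) = Mul(2, Rational(1, 2)) = 1)
Pow(Add(Function('c')(14), Function('b')(10, -17)), Rational(1, 2)) = Pow(Add(1, Add(18, 10, -17)), Rational(1, 2)) = Pow(Add(1, 11), Rational(1, 2)) = Pow(12, Rational(1, 2)) = Mul(2, Pow(3, Rational(1, 2)))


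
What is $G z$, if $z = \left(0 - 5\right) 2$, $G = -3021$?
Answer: $30210$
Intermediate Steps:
$z = -10$ ($z = \left(-5\right) 2 = -10$)
$G z = \left(-3021\right) \left(-10\right) = 30210$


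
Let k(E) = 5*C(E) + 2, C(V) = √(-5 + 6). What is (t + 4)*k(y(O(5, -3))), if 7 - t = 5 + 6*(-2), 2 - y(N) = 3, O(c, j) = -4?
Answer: 126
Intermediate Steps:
C(V) = 1 (C(V) = √1 = 1)
y(N) = -1 (y(N) = 2 - 1*3 = 2 - 3 = -1)
k(E) = 7 (k(E) = 5*1 + 2 = 5 + 2 = 7)
t = 14 (t = 7 - (5 + 6*(-2)) = 7 - (5 - 12) = 7 - 1*(-7) = 7 + 7 = 14)
(t + 4)*k(y(O(5, -3))) = (14 + 4)*7 = 18*7 = 126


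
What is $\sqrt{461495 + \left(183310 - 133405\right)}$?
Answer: $10 \sqrt{5114} \approx 715.12$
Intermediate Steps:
$\sqrt{461495 + \left(183310 - 133405\right)} = \sqrt{461495 + 49905} = \sqrt{511400} = 10 \sqrt{5114}$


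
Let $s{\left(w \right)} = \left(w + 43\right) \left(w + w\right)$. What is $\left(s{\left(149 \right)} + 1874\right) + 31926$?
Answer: $91016$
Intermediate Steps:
$s{\left(w \right)} = 2 w \left(43 + w\right)$ ($s{\left(w \right)} = \left(43 + w\right) 2 w = 2 w \left(43 + w\right)$)
$\left(s{\left(149 \right)} + 1874\right) + 31926 = \left(2 \cdot 149 \left(43 + 149\right) + 1874\right) + 31926 = \left(2 \cdot 149 \cdot 192 + 1874\right) + 31926 = \left(57216 + 1874\right) + 31926 = 59090 + 31926 = 91016$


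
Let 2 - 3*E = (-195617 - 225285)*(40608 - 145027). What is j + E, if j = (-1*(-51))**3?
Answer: -14649922661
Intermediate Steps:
E = -14650055312 (E = 2/3 - (-195617 - 225285)*(40608 - 145027)/3 = 2/3 - (-420902)*(-104419)/3 = 2/3 - 1/3*43950165938 = 2/3 - 43950165938/3 = -14650055312)
j = 132651 (j = 51**3 = 132651)
j + E = 132651 - 14650055312 = -14649922661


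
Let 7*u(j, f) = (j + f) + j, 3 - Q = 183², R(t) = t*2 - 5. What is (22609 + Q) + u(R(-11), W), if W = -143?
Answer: -76336/7 ≈ -10905.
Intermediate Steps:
R(t) = -5 + 2*t (R(t) = 2*t - 5 = -5 + 2*t)
Q = -33486 (Q = 3 - 1*183² = 3 - 1*33489 = 3 - 33489 = -33486)
u(j, f) = f/7 + 2*j/7 (u(j, f) = ((j + f) + j)/7 = ((f + j) + j)/7 = (f + 2*j)/7 = f/7 + 2*j/7)
(22609 + Q) + u(R(-11), W) = (22609 - 33486) + ((⅐)*(-143) + 2*(-5 + 2*(-11))/7) = -10877 + (-143/7 + 2*(-5 - 22)/7) = -10877 + (-143/7 + (2/7)*(-27)) = -10877 + (-143/7 - 54/7) = -10877 - 197/7 = -76336/7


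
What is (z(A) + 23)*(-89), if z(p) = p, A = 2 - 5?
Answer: -1780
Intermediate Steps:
A = -3
(z(A) + 23)*(-89) = (-3 + 23)*(-89) = 20*(-89) = -1780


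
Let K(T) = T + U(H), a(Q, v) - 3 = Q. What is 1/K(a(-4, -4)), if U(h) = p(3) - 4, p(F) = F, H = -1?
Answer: -1/2 ≈ -0.50000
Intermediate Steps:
U(h) = -1 (U(h) = 3 - 4 = -1)
a(Q, v) = 3 + Q
K(T) = -1 + T (K(T) = T - 1 = -1 + T)
1/K(a(-4, -4)) = 1/(-1 + (3 - 4)) = 1/(-1 - 1) = 1/(-2) = -1/2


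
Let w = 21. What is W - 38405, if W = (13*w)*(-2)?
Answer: -38951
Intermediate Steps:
W = -546 (W = (13*21)*(-2) = 273*(-2) = -546)
W - 38405 = -546 - 38405 = -38951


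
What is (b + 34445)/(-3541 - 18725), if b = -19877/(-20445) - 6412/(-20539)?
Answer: -153879561197/99467398845 ≈ -1.5470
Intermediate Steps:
b = 11475469/8934465 (b = -19877*(-1/20445) - 6412*(-1/20539) = 19877/20445 + 6412/20539 = 11475469/8934465 ≈ 1.2844)
(b + 34445)/(-3541 - 18725) = (11475469/8934465 + 34445)/(-3541 - 18725) = (307759122394/8934465)/(-22266) = (307759122394/8934465)*(-1/22266) = -153879561197/99467398845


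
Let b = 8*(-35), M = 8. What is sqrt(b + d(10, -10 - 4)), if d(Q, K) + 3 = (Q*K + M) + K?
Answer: I*sqrt(429) ≈ 20.712*I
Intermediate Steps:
b = -280
d(Q, K) = 5 + K + K*Q (d(Q, K) = -3 + ((Q*K + 8) + K) = -3 + ((K*Q + 8) + K) = -3 + ((8 + K*Q) + K) = -3 + (8 + K + K*Q) = 5 + K + K*Q)
sqrt(b + d(10, -10 - 4)) = sqrt(-280 + (5 + (-10 - 4) + (-10 - 4)*10)) = sqrt(-280 + (5 - 14 - 14*10)) = sqrt(-280 + (5 - 14 - 140)) = sqrt(-280 - 149) = sqrt(-429) = I*sqrt(429)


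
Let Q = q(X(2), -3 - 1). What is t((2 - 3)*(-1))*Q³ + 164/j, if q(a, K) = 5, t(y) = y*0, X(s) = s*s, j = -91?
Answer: -164/91 ≈ -1.8022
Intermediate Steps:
X(s) = s²
t(y) = 0
Q = 5
t((2 - 3)*(-1))*Q³ + 164/j = 0*5³ + 164/(-91) = 0*125 + 164*(-1/91) = 0 - 164/91 = -164/91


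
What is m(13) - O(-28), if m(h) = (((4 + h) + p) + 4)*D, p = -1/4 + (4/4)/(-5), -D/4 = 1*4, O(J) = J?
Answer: -1504/5 ≈ -300.80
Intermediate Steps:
D = -16 (D = -4*4 = -16)
p = -9/20 (p = -1*¼ + (4*(¼))*(-⅕) = -¼ + 1*(-⅕) = -¼ - ⅕ = -9/20 ≈ -0.45000)
m(h) = -604/5 - 16*h (m(h) = (((4 + h) - 9/20) + 4)*(-16) = ((71/20 + h) + 4)*(-16) = (151/20 + h)*(-16) = -604/5 - 16*h)
m(13) - O(-28) = (-604/5 - 16*13) - 1*(-28) = (-604/5 - 208) + 28 = -1644/5 + 28 = -1504/5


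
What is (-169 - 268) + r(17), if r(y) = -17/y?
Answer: -438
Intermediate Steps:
(-169 - 268) + r(17) = (-169 - 268) - 17/17 = -437 - 17*1/17 = -437 - 1 = -438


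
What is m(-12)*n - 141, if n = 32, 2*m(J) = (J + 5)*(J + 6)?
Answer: 531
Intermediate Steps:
m(J) = (5 + J)*(6 + J)/2 (m(J) = ((J + 5)*(J + 6))/2 = ((5 + J)*(6 + J))/2 = (5 + J)*(6 + J)/2)
m(-12)*n - 141 = (15 + (½)*(-12)² + (11/2)*(-12))*32 - 141 = (15 + (½)*144 - 66)*32 - 141 = (15 + 72 - 66)*32 - 141 = 21*32 - 141 = 672 - 141 = 531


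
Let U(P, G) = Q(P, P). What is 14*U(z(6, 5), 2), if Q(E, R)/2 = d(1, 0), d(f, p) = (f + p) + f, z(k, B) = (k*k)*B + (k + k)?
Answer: 56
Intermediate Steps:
z(k, B) = 2*k + B*k**2 (z(k, B) = k**2*B + 2*k = B*k**2 + 2*k = 2*k + B*k**2)
d(f, p) = p + 2*f
Q(E, R) = 4 (Q(E, R) = 2*(0 + 2*1) = 2*(0 + 2) = 2*2 = 4)
U(P, G) = 4
14*U(z(6, 5), 2) = 14*4 = 56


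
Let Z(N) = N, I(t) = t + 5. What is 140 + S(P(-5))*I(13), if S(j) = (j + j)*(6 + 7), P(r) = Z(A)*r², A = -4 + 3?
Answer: -11560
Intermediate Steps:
I(t) = 5 + t
A = -1
P(r) = -r²
S(j) = 26*j (S(j) = (2*j)*13 = 26*j)
140 + S(P(-5))*I(13) = 140 + (26*(-1*(-5)²))*(5 + 13) = 140 + (26*(-1*25))*18 = 140 + (26*(-25))*18 = 140 - 650*18 = 140 - 11700 = -11560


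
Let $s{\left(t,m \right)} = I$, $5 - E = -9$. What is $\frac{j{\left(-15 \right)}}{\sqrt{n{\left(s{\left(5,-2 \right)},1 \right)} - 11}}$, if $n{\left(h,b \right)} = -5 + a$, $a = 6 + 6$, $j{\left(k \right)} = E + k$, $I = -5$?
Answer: $\frac{i}{2} \approx 0.5 i$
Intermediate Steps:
$E = 14$ ($E = 5 - -9 = 5 + 9 = 14$)
$j{\left(k \right)} = 14 + k$
$a = 12$
$s{\left(t,m \right)} = -5$
$n{\left(h,b \right)} = 7$ ($n{\left(h,b \right)} = -5 + 12 = 7$)
$\frac{j{\left(-15 \right)}}{\sqrt{n{\left(s{\left(5,-2 \right)},1 \right)} - 11}} = \frac{14 - 15}{\sqrt{7 - 11}} = \frac{1}{\sqrt{-4}} \left(-1\right) = \frac{1}{2 i} \left(-1\right) = - \frac{i}{2} \left(-1\right) = \frac{i}{2}$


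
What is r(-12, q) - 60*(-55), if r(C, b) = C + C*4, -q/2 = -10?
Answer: 3240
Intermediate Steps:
q = 20 (q = -2*(-10) = 20)
r(C, b) = 5*C (r(C, b) = C + 4*C = 5*C)
r(-12, q) - 60*(-55) = 5*(-12) - 60*(-55) = -60 + 3300 = 3240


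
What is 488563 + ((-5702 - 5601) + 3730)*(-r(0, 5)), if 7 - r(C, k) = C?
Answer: 541574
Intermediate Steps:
r(C, k) = 7 - C
488563 + ((-5702 - 5601) + 3730)*(-r(0, 5)) = 488563 + ((-5702 - 5601) + 3730)*(-(7 - 1*0)) = 488563 + (-11303 + 3730)*(-(7 + 0)) = 488563 - (-7573)*7 = 488563 - 7573*(-7) = 488563 + 53011 = 541574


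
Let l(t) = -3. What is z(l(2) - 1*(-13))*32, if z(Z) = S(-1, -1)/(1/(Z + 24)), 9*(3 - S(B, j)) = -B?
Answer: 28288/9 ≈ 3143.1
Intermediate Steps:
S(B, j) = 3 + B/9 (S(B, j) = 3 - (-1)*B/9 = 3 + B/9)
z(Z) = 208/3 + 26*Z/9 (z(Z) = (3 + (⅑)*(-1))/(1/(Z + 24)) = (3 - ⅑)/(1/(24 + Z)) = 26*(24 + Z)/9 = 208/3 + 26*Z/9)
z(l(2) - 1*(-13))*32 = (208/3 + 26*(-3 - 1*(-13))/9)*32 = (208/3 + 26*(-3 + 13)/9)*32 = (208/3 + (26/9)*10)*32 = (208/3 + 260/9)*32 = (884/9)*32 = 28288/9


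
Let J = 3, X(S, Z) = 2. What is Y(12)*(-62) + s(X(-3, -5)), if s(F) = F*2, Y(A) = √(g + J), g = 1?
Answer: -120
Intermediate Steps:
Y(A) = 2 (Y(A) = √(1 + 3) = √4 = 2)
s(F) = 2*F
Y(12)*(-62) + s(X(-3, -5)) = 2*(-62) + 2*2 = -124 + 4 = -120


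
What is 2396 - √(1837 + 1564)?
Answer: 2396 - √3401 ≈ 2337.7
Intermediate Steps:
2396 - √(1837 + 1564) = 2396 - √3401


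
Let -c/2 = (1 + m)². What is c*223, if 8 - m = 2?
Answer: -21854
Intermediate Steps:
m = 6 (m = 8 - 1*2 = 8 - 2 = 6)
c = -98 (c = -2*(1 + 6)² = -2*7² = -2*49 = -98)
c*223 = -98*223 = -21854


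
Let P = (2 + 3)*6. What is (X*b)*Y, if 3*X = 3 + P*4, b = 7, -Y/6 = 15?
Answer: -25830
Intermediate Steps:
Y = -90 (Y = -6*15 = -90)
P = 30 (P = 5*6 = 30)
X = 41 (X = (3 + 30*4)/3 = (3 + 120)/3 = (1/3)*123 = 41)
(X*b)*Y = (41*7)*(-90) = 287*(-90) = -25830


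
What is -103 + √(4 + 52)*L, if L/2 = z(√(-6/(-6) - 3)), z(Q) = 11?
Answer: -103 + 44*√14 ≈ 61.633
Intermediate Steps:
L = 22 (L = 2*11 = 22)
-103 + √(4 + 52)*L = -103 + √(4 + 52)*22 = -103 + √56*22 = -103 + (2*√14)*22 = -103 + 44*√14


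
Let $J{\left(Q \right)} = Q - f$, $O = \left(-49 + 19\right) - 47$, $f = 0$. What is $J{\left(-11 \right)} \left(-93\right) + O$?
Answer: $946$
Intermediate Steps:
$O = -77$ ($O = -30 - 47 = -77$)
$J{\left(Q \right)} = Q$ ($J{\left(Q \right)} = Q - 0 = Q + 0 = Q$)
$J{\left(-11 \right)} \left(-93\right) + O = \left(-11\right) \left(-93\right) - 77 = 1023 - 77 = 946$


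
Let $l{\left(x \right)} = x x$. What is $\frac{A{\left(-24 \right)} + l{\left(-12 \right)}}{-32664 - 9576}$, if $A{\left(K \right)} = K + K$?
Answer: $- \frac{1}{440} \approx -0.0022727$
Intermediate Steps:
$A{\left(K \right)} = 2 K$
$l{\left(x \right)} = x^{2}$
$\frac{A{\left(-24 \right)} + l{\left(-12 \right)}}{-32664 - 9576} = \frac{2 \left(-24\right) + \left(-12\right)^{2}}{-32664 - 9576} = \frac{-48 + 144}{-42240} = 96 \left(- \frac{1}{42240}\right) = - \frac{1}{440}$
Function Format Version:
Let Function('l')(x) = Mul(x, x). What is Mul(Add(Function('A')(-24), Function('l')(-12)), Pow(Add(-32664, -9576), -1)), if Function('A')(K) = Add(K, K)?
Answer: Rational(-1, 440) ≈ -0.0022727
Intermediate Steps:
Function('A')(K) = Mul(2, K)
Function('l')(x) = Pow(x, 2)
Mul(Add(Function('A')(-24), Function('l')(-12)), Pow(Add(-32664, -9576), -1)) = Mul(Add(Mul(2, -24), Pow(-12, 2)), Pow(Add(-32664, -9576), -1)) = Mul(Add(-48, 144), Pow(-42240, -1)) = Mul(96, Rational(-1, 42240)) = Rational(-1, 440)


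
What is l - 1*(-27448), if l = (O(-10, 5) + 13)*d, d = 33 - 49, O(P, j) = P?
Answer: 27400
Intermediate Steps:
d = -16
l = -48 (l = (-10 + 13)*(-16) = 3*(-16) = -48)
l - 1*(-27448) = -48 - 1*(-27448) = -48 + 27448 = 27400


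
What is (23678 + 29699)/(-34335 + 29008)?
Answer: -53377/5327 ≈ -10.020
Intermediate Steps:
(23678 + 29699)/(-34335 + 29008) = 53377/(-5327) = 53377*(-1/5327) = -53377/5327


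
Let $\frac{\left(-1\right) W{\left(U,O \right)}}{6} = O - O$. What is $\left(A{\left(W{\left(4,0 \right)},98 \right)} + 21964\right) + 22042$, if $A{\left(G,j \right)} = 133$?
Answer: $44139$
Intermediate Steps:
$W{\left(U,O \right)} = 0$ ($W{\left(U,O \right)} = - 6 \left(O - O\right) = \left(-6\right) 0 = 0$)
$\left(A{\left(W{\left(4,0 \right)},98 \right)} + 21964\right) + 22042 = \left(133 + 21964\right) + 22042 = 22097 + 22042 = 44139$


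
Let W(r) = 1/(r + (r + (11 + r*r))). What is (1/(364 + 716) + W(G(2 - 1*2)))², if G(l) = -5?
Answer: 305809/197121600 ≈ 0.0015514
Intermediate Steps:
W(r) = 1/(11 + r² + 2*r) (W(r) = 1/(r + (r + (11 + r²))) = 1/(r + (11 + r + r²)) = 1/(11 + r² + 2*r))
(1/(364 + 716) + W(G(2 - 1*2)))² = (1/(364 + 716) + 1/(11 + (-5)² + 2*(-5)))² = (1/1080 + 1/(11 + 25 - 10))² = (1/1080 + 1/26)² = (553/14040)² = 305809/197121600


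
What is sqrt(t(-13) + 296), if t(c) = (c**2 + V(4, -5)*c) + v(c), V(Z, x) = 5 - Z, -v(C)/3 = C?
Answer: sqrt(491) ≈ 22.159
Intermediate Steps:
v(C) = -3*C
t(c) = c**2 - 2*c (t(c) = (c**2 + (5 - 1*4)*c) - 3*c = (c**2 + (5 - 4)*c) - 3*c = (c**2 + 1*c) - 3*c = (c**2 + c) - 3*c = (c + c**2) - 3*c = c**2 - 2*c)
sqrt(t(-13) + 296) = sqrt(-13*(-2 - 13) + 296) = sqrt(-13*(-15) + 296) = sqrt(195 + 296) = sqrt(491)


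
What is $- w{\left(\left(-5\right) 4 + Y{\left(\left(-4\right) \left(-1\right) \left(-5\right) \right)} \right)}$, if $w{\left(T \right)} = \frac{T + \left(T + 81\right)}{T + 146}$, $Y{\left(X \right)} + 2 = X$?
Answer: $\frac{3}{104} \approx 0.028846$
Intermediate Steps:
$Y{\left(X \right)} = -2 + X$
$w{\left(T \right)} = \frac{81 + 2 T}{146 + T}$ ($w{\left(T \right)} = \frac{T + \left(81 + T\right)}{146 + T} = \frac{81 + 2 T}{146 + T}$)
$- w{\left(\left(-5\right) 4 + Y{\left(\left(-4\right) \left(-1\right) \left(-5\right) \right)} \right)} = - \frac{81 + 2 \left(\left(-5\right) 4 + \left(-2 + \left(-4\right) \left(-1\right) \left(-5\right)\right)\right)}{146 + \left(\left(-5\right) 4 + \left(-2 + \left(-4\right) \left(-1\right) \left(-5\right)\right)\right)} = - \frac{81 + 2 \left(-20 + \left(-2 + 4 \left(-5\right)\right)\right)}{146 + \left(-20 + \left(-2 + 4 \left(-5\right)\right)\right)} = - \frac{81 + 2 \left(-20 - 22\right)}{146 - 42} = - \frac{81 + 2 \left(-42\right)}{146 - 42} = - \frac{81 - 84}{104} = - \frac{-3}{104} = \left(-1\right) \left(- \frac{3}{104}\right) = \frac{3}{104}$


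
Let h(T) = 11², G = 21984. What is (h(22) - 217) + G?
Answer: 21888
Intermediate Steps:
h(T) = 121
(h(22) - 217) + G = (121 - 217) + 21984 = -96 + 21984 = 21888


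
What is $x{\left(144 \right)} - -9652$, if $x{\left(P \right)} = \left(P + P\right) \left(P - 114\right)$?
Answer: $18292$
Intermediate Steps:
$x{\left(P \right)} = 2 P \left(-114 + P\right)$
$x{\left(144 \right)} - -9652 = 2 \cdot 144 \left(-114 + 144\right) - -9652 = 2 \cdot 144 \cdot 30 + 9652 = 8640 + 9652 = 18292$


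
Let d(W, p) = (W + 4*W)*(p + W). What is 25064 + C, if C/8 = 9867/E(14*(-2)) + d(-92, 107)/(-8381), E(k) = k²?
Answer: 20674120559/821338 ≈ 25171.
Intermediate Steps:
d(W, p) = 5*W*(W + p) (d(W, p) = (5*W)*(W + p) = 5*W*(W + p))
C = 88104927/821338 (C = 8*(9867/((14*(-2))²) + (5*(-92)*(-92 + 107))/(-8381)) = 8*(9867/((-28)²) + (5*(-92)*15)*(-1/8381)) = 8*(9867/784 - 6900*(-1/8381)) = 8*(9867*(1/784) + 6900/8381) = 8*(9867/784 + 6900/8381) = 8*(88104927/6570704) = 88104927/821338 ≈ 107.27)
25064 + C = 25064 + 88104927/821338 = 20674120559/821338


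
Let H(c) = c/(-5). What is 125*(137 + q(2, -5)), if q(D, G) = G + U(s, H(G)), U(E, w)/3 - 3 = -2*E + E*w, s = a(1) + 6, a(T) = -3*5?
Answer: 21000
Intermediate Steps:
a(T) = -15
H(c) = -c/5 (H(c) = c*(-⅕) = -c/5)
s = -9 (s = -15 + 6 = -9)
U(E, w) = 9 - 6*E + 3*E*w (U(E, w) = 9 + 3*(-2*E + E*w) = 9 + (-6*E + 3*E*w) = 9 - 6*E + 3*E*w)
q(D, G) = 63 + 32*G/5 (q(D, G) = G + (9 - 6*(-9) + 3*(-9)*(-G/5)) = G + (9 + 54 + 27*G/5) = G + (63 + 27*G/5) = 63 + 32*G/5)
125*(137 + q(2, -5)) = 125*(137 + (63 + (32/5)*(-5))) = 125*(137 + (63 - 32)) = 125*(137 + 31) = 125*168 = 21000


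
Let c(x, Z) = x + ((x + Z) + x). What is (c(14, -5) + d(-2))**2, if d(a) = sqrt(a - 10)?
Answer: 1357 + 148*I*sqrt(3) ≈ 1357.0 + 256.34*I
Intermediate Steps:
c(x, Z) = Z + 3*x (c(x, Z) = x + ((Z + x) + x) = x + (Z + 2*x) = Z + 3*x)
d(a) = sqrt(-10 + a)
(c(14, -5) + d(-2))**2 = ((-5 + 3*14) + sqrt(-10 - 2))**2 = ((-5 + 42) + sqrt(-12))**2 = (37 + 2*I*sqrt(3))**2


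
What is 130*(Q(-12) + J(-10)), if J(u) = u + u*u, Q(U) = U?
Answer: 10140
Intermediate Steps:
J(u) = u + u**2
130*(Q(-12) + J(-10)) = 130*(-12 - 10*(1 - 10)) = 130*(-12 - 10*(-9)) = 130*(-12 + 90) = 130*78 = 10140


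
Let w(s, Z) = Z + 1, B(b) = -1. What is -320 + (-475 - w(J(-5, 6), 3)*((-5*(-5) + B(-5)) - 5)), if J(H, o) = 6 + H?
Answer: -871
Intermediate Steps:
w(s, Z) = 1 + Z
-320 + (-475 - w(J(-5, 6), 3)*((-5*(-5) + B(-5)) - 5)) = -320 + (-475 - (1 + 3)*((-5*(-5) - 1) - 5)) = -320 + (-475 - 4*((25 - 1) - 5)) = -320 + (-475 - 4*(24 - 5)) = -320 + (-475 - 4*19) = -320 + (-475 - 1*76) = -320 + (-475 - 76) = -320 - 551 = -871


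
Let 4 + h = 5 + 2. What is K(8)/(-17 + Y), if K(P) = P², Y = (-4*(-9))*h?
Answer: 64/91 ≈ 0.70330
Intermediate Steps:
h = 3 (h = -4 + (5 + 2) = -4 + 7 = 3)
Y = 108 (Y = -4*(-9)*3 = 36*3 = 108)
K(8)/(-17 + Y) = 8²/(-17 + 108) = 64/91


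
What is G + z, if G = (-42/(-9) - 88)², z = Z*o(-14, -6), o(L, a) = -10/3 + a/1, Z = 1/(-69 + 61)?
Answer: 125021/18 ≈ 6945.6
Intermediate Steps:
Z = -⅛ (Z = 1/(-8) = -⅛ ≈ -0.12500)
o(L, a) = -10/3 + a (o(L, a) = -10*⅓ + a*1 = -10/3 + a)
z = 7/6 (z = -(-10/3 - 6)/8 = -⅛*(-28/3) = 7/6 ≈ 1.1667)
G = 62500/9 (G = (-42*(-⅑) - 88)² = (14/3 - 88)² = (-250/3)² = 62500/9 ≈ 6944.4)
G + z = 62500/9 + 7/6 = 125021/18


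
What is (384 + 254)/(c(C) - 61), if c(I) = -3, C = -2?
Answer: -319/32 ≈ -9.9688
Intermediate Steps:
(384 + 254)/(c(C) - 61) = (384 + 254)/(-3 - 61) = 638/(-64) = 638*(-1/64) = -319/32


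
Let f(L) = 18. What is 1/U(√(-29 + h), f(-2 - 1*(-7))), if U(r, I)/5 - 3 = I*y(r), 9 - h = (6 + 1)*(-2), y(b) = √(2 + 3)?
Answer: -1/2685 + 2*√5/895 ≈ 0.0046244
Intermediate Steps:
y(b) = √5
h = 23 (h = 9 - (6 + 1)*(-2) = 9 - 7*(-2) = 9 - 1*(-14) = 9 + 14 = 23)
U(r, I) = 15 + 5*I*√5 (U(r, I) = 15 + 5*(I*√5) = 15 + 5*I*√5)
1/U(√(-29 + h), f(-2 - 1*(-7))) = 1/(15 + 5*18*√5) = 1/(15 + 90*√5)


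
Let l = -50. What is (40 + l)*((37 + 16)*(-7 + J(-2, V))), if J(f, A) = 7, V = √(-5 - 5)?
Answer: 0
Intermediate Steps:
V = I*√10 (V = √(-10) = I*√10 ≈ 3.1623*I)
(40 + l)*((37 + 16)*(-7 + J(-2, V))) = (40 - 50)*((37 + 16)*(-7 + 7)) = -530*0 = -10*0 = 0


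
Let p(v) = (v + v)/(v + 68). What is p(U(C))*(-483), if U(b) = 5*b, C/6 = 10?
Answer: -1575/2 ≈ -787.50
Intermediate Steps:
C = 60 (C = 6*10 = 60)
p(v) = 2*v/(68 + v) (p(v) = (2*v)/(68 + v) = 2*v/(68 + v))
p(U(C))*(-483) = (2*(5*60)/(68 + 5*60))*(-483) = (2*300/(68 + 300))*(-483) = (2*300/368)*(-483) = (2*300*(1/368))*(-483) = (75/46)*(-483) = -1575/2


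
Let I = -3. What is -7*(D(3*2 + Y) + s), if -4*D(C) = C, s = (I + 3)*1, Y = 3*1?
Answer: 63/4 ≈ 15.750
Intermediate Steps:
Y = 3
s = 0 (s = (-3 + 3)*1 = 0*1 = 0)
D(C) = -C/4
-7*(D(3*2 + Y) + s) = -7*(-(3*2 + 3)/4 + 0) = -7*(-(6 + 3)/4 + 0) = -7*(-¼*9 + 0) = -7*(-9/4 + 0) = -7*(-9/4) = 63/4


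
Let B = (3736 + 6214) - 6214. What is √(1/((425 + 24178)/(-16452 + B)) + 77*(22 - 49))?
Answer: I*√1258747370859/24603 ≈ 45.602*I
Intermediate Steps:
B = 3736 (B = 9950 - 6214 = 3736)
√(1/((425 + 24178)/(-16452 + B)) + 77*(22 - 49)) = √(1/((425 + 24178)/(-16452 + 3736)) + 77*(22 - 49)) = √(1/(24603/(-12716)) + 77*(-27)) = √(1/(24603*(-1/12716)) - 2079) = √(1/(-24603/12716) - 2079) = √(-12716/24603 - 2079) = √(-51162353/24603) = I*√1258747370859/24603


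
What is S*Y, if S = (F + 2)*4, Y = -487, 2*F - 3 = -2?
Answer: -4870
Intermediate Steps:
F = ½ (F = 3/2 + (½)*(-2) = 3/2 - 1 = ½ ≈ 0.50000)
S = 10 (S = (½ + 2)*4 = (5/2)*4 = 10)
S*Y = 10*(-487) = -4870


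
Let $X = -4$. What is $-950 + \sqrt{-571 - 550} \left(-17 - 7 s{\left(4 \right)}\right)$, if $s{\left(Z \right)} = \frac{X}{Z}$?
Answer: $-950 - 10 i \sqrt{1121} \approx -950.0 - 334.81 i$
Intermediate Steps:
$s{\left(Z \right)} = - \frac{4}{Z}$
$-950 + \sqrt{-571 - 550} \left(-17 - 7 s{\left(4 \right)}\right) = -950 + \sqrt{-571 - 550} \left(-17 - 7 \left(- \frac{4}{4}\right)\right) = -950 + \sqrt{-1121} \left(-17 - 7 \left(\left(-4\right) \frac{1}{4}\right)\right) = -950 + i \sqrt{1121} \left(-17 - -7\right) = -950 + i \sqrt{1121} \left(-17 + 7\right) = -950 + i \sqrt{1121} \left(-10\right) = -950 - 10 i \sqrt{1121}$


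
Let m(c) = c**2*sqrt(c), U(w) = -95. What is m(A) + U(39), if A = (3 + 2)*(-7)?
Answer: -95 + 1225*I*sqrt(35) ≈ -95.0 + 7247.2*I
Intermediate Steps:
A = -35 (A = 5*(-7) = -35)
m(c) = c**(5/2)
m(A) + U(39) = (-35)**(5/2) - 95 = 1225*I*sqrt(35) - 95 = -95 + 1225*I*sqrt(35)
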